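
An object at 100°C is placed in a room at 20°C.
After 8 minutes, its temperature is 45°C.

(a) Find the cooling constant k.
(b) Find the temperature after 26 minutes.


Newton's law: T(t) = T_a + (T₀ - T_a)e^(-kt).
(a) Use T(8) = 45: (45 - 20)/(100 - 20) = e^(-k·8), so k = -ln(0.312)/8 ≈ 0.1454.
(b) Apply k to t = 26: T(26) = 20 + (80)e^(-3.780) ≈ 21.8°C.


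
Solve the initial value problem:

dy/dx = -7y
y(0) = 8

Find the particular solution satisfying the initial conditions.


General solution of y' = -7y is y = Ce^(-7x).
Apply y(0) = 8: C = 8.
Particular solution: y = 8e^(-7x).


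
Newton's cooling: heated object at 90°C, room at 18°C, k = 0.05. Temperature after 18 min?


Newton's law: dT/dt = -k(T - T_a) has solution T(t) = T_a + (T₀ - T_a)e^(-kt).
Plug in T_a = 18, T₀ = 90, k = 0.05, t = 18: T(18) = 18 + (72)e^(-0.90) ≈ 47.3°C.


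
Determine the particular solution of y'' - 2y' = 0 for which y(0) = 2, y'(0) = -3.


Characteristic roots of r² - 2r = 0 are 0, 2.
General solution y = c₁ + c₂ e^(2x).
Apply y(0) = 2: c₁ + c₂ = 2. Apply y'(0) = -3: 0 c₁ + 2 c₂ = -3.
Solve: c₁ = 7/2, c₂ = -3/2.
Particular solution: y = 7/2 - (3/2)e^(2x).


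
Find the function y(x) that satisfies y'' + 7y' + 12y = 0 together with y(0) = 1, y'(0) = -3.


Characteristic roots of r² + 7r + 12 = 0 are -3, -4.
General solution y = c₁ e^(-3x) + c₂ e^(-4x).
Apply y(0) = 1: c₁ + c₂ = 1. Apply y'(0) = -3: -3 c₁ - 4 c₂ = -3.
Solve: c₁ = 1, c₂ = 0.
Particular solution: y = e^(-3x) + 0e^(-4x).


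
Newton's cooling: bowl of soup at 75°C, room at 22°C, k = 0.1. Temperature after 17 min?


Newton's law: dT/dt = -k(T - T_a) has solution T(t) = T_a + (T₀ - T_a)e^(-kt).
Plug in T_a = 22, T₀ = 75, k = 0.1, t = 17: T(17) = 22 + (53)e^(-1.70) ≈ 31.7°C.


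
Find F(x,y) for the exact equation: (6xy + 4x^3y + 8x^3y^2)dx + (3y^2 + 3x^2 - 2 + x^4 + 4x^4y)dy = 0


Check exactness: ∂M/∂y = 6x + 4x^3 + 16x^3y and ∂N/∂x = 6x + 4x^3 + 16x^3y; equal, so the equation is exact.
Integrate M with respect to x (treating y as constant): ∫M dx = 3x^2y + x^4y + 2x^4y^2 + h(y).
Differentiate w.r.t. y and set equal to N: the x-dependent terms already match, leaving h'(y) = 3y^2 - 2. Integrate: h(y) = y^3 - 2y.
So F(x,y) = y^3 + 3x^2y - 2y + x^4y + 2x^4y^2.
General solution: y^3 + 3x^2y - 2y + x^4y + 2x^4y^2 = C.


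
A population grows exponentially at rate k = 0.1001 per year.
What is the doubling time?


Exponential growth: P(t) = P₀ e^(0.1001t). Set P(t)/P₀ = 2: e^(0.1001t) = 2.
Solve: t = ln(2)/0.1001 ≈ 6.92 years.


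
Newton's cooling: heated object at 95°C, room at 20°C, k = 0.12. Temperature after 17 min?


Newton's law: dT/dt = -k(T - T_a) has solution T(t) = T_a + (T₀ - T_a)e^(-kt).
Plug in T_a = 20, T₀ = 95, k = 0.12, t = 17: T(17) = 20 + (75)e^(-2.04) ≈ 29.8°C.


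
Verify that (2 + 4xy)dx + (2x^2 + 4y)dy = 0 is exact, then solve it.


Check exactness: ∂M/∂y = 4x and ∂N/∂x = 4x; equal, so the equation is exact.
Integrate M with respect to x (treating y as constant): ∫M dx = 2x + 2x^2y + h(y).
Differentiate w.r.t. y and set equal to N: the x-dependent terms already match, leaving h'(y) = 4y. Integrate: h(y) = 2y^2.
So F(x,y) = 2x + 2x^2y + 2y^2.
General solution: 2x + 2x^2y + 2y^2 = C.


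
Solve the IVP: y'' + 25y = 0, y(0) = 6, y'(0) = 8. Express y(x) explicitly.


Characteristic roots of r² + 25 = 0 are ±5i, so y = C₁cos(5x) + C₂sin(5x).
Apply y(0) = 6: C₁ = 6. Differentiate and apply y'(0) = 8: 5·C₂ = 8, so C₂ = 8/5.
Particular solution: y = 6cos(5x) + (8/5)sin(5x).


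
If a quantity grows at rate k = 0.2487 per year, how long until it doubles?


Exponential growth: P(t) = P₀ e^(0.2487t). Set P(t)/P₀ = 2: e^(0.2487t) = 2.
Solve: t = ln(2)/0.2487 ≈ 2.79 years.


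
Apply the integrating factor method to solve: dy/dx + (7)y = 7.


P(x) = 7, Q(x) = 7; integrating factor μ = e^(7x).
(μ y)' = 7e^(7x) ⇒ μ y = e^(7x) + C.
Divide by μ: y = 1 + Ce^(-7x).


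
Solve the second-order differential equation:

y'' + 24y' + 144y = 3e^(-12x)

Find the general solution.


Characteristic polynomial (r + 12)² = 0; repeated root r = -12.
y_h = (C₁ + C₂x)e^(-12x). Forcing matches the repeated root (resonance), so try y_p = Ax² e^(-12x).
Substitute and solve for A: 2A = 3, so A = 3/2.
General solution: y = (C₁ + C₂x + (3/2)x²)e^(-12x).


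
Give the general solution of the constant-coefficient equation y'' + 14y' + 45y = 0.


Characteristic equation: r² + 14r + 45 = 0.
Factor: (r + 5)(r + 9) = 0 ⇒ r = -5, -9 (distinct real).
General solution: y = C₁e^(-5x) + C₂e^(-9x).


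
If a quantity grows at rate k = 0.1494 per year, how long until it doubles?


Exponential growth: P(t) = P₀ e^(0.1494t). Set P(t)/P₀ = 2: e^(0.1494t) = 2.
Solve: t = ln(2)/0.1494 ≈ 4.64 years.


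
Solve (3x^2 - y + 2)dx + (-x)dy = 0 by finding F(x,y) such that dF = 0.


Check exactness: ∂M/∂y = -1 and ∂N/∂x = -1; equal, so the equation is exact.
Integrate M with respect to x (treating y as constant): ∫M dx = x^3 - xy + 2x + h(y).
Differentiate w.r.t. y and set equal to N: all terms match, so h'(y) = 0 and h is a constant absorbed into C.
General solution: x^3 - xy + 2x = C.


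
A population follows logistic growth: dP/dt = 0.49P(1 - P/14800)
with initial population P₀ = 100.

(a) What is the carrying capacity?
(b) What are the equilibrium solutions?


Logistic ODE dP/dt = 0.49P(1 - P/14800) has equilibria where dP/dt = 0, i.e. P = 0 or P = 14800.
The coefficient (1 - P/K) = 0 when P = K, identifying K = 14800 as the carrying capacity.
(a) K = 14800; (b) equilibria P = 0 and P = 14800.


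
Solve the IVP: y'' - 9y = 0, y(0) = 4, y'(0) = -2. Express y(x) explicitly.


Characteristic roots of r² - 9 = 0 are -3, 3.
General solution y = c₁ e^(-3x) + c₂ e^(3x).
Apply y(0) = 4: c₁ + c₂ = 4. Apply y'(0) = -2: -3 c₁ + 3 c₂ = -2.
Solve: c₁ = 7/3, c₂ = 5/3.
Particular solution: y = (7/3)e^(-3x) + (5/3)e^(3x).


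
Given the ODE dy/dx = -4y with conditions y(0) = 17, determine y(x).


General solution of y' = -4y is y = Ce^(-4x).
Apply y(0) = 17: C = 17.
Particular solution: y = 17e^(-4x).


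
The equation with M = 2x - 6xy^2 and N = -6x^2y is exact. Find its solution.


Check exactness: ∂M/∂y = -12xy and ∂N/∂x = -12xy; equal, so the equation is exact.
Integrate M with respect to x (treating y as constant): ∫M dx = x^2 - 3x^2y^2 + h(y).
Differentiate w.r.t. y and set equal to N: all terms match, so h'(y) = 0 and h is a constant absorbed into C.
General solution: x^2 - 3x^2y^2 = C.


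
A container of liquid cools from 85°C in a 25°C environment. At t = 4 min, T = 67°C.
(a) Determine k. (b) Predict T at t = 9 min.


Newton's law: T(t) = T_a + (T₀ - T_a)e^(-kt).
(a) Use T(4) = 67: (67 - 25)/(85 - 25) = e^(-k·4), so k = -ln(0.700)/4 ≈ 0.0892.
(b) Apply k to t = 9: T(9) = 25 + (60)e^(-0.803) ≈ 51.9°C.


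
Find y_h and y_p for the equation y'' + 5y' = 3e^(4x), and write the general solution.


Characteristic roots of r² + 5r = 0 are -5, 0.
y_h = C₁e^(-5x) + C₂.
Forcing exponent 4 is not a characteristic root; try y_p = Ae^(4x).
Substitute: A·(16 + (5)·4 + (0)) = A·36 = 3, so A = 1/12.
General solution: y = C₁e^(-5x) + C₂ + (1/12)e^(4x).


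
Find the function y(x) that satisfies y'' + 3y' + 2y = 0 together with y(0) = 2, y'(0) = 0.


Characteristic roots of r² + 3r + 2 = 0 are -2, -1.
General solution y = c₁ e^(-2x) + c₂ e^(-x).
Apply y(0) = 2: c₁ + c₂ = 2. Apply y'(0) = 0: -2 c₁ - 1 c₂ = 0.
Solve: c₁ = -2, c₂ = 4.
Particular solution: y = -2e^(-2x) + 4e^(-x).


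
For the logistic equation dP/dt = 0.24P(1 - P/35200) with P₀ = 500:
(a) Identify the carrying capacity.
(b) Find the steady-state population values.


Logistic ODE dP/dt = 0.24P(1 - P/35200) has equilibria where dP/dt = 0, i.e. P = 0 or P = 35200.
The coefficient (1 - P/K) = 0 when P = K, identifying K = 35200 as the carrying capacity.
(a) K = 35200; (b) equilibria P = 0 and P = 35200.


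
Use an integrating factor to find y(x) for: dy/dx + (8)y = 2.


P(x) = 8, Q(x) = 2; integrating factor μ = e^(8x).
(μ y)' = 2e^(8x) ⇒ μ y = (1/4)e^(8x) + C.
Divide by μ: y = 1/4 + Ce^(-8x).


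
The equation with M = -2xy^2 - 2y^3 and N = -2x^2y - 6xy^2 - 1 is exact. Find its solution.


Check exactness: ∂M/∂y = -4xy - 6y^2 and ∂N/∂x = -4xy - 6y^2; equal, so the equation is exact.
Integrate M with respect to x (treating y as constant): ∫M dx = -x^2y^2 - 2xy^3 + h(y).
Differentiate w.r.t. y and set equal to N: the x-dependent terms already match, leaving h'(y) = -1. Integrate: h(y) = -y.
So F(x,y) = -x^2y^2 - 2xy^3 - y.
General solution: -x^2y^2 - 2xy^3 - y = C.


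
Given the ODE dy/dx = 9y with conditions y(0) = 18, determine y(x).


General solution of y' = 9y is y = Ce^(9x).
Apply y(0) = 18: C = 18.
Particular solution: y = 18e^(9x).


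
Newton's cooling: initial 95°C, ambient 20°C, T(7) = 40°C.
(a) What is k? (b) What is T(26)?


Newton's law: T(t) = T_a + (T₀ - T_a)e^(-kt).
(a) Use T(7) = 40: (40 - 20)/(95 - 20) = e^(-k·7), so k = -ln(0.267)/7 ≈ 0.1888.
(b) Apply k to t = 26: T(26) = 20 + (75)e^(-4.909) ≈ 20.6°C.


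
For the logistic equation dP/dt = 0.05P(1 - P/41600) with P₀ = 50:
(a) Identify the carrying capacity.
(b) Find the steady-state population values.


Logistic ODE dP/dt = 0.05P(1 - P/41600) has equilibria where dP/dt = 0, i.e. P = 0 or P = 41600.
The coefficient (1 - P/K) = 0 when P = K, identifying K = 41600 as the carrying capacity.
(a) K = 41600; (b) equilibria P = 0 and P = 41600.


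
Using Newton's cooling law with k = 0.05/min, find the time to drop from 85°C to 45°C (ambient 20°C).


From T(t) = T_a + (T₀ - T_a)e^(-kt), set T(t) = 45:
(45 - 20) / (85 - 20) = e^(-0.05t), so t = -ln(0.385)/0.05 ≈ 19.1 minutes.


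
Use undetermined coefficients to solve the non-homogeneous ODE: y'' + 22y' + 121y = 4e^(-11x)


Characteristic polynomial (r + 11)² = 0; repeated root r = -11.
y_h = (C₁ + C₂x)e^(-11x). Forcing matches the repeated root (resonance), so try y_p = Ax² e^(-11x).
Substitute and solve for A: 2A = 4, so A = 2.
General solution: y = (C₁ + C₂x + 2x²)e^(-11x).


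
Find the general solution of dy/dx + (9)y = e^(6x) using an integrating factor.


P(x) = 9 ⇒ μ = e^(9x).
(μ y)' = e^(15x) ⇒ μ y = e^(15x)/15 + C.
Divide by μ: y = (1/15)e^(6x) + Ce^(-9x).


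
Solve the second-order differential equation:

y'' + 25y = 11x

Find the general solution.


Homogeneous: r² + 25 = 0 ⇒ r = ±5i, y_h = C₁cos(5x) + C₂sin(5x).
Polynomial forcing; try y_p = Ax + B. Then y_p'' + 25 y_p = 25(Ax + B) = 11x, so B = 0 and A = 11/25.
General solution: y = C₁cos(5x) + C₂sin(5x) + (11/25)x.


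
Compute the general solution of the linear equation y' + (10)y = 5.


P(x) = 10, Q(x) = 5; integrating factor μ = e^(10x).
(μ y)' = 5e^(10x) ⇒ μ y = (1/2)e^(10x) + C.
Divide by μ: y = 1/2 + Ce^(-10x).


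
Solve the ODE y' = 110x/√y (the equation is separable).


Separate: √y dy = 110x dx.
Integrate: (2/3)y^(3/2) = 55x² + C.


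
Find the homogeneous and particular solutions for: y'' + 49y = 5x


Homogeneous: r² + 49 = 0 ⇒ r = ±7i, y_h = C₁cos(7x) + C₂sin(7x).
Polynomial forcing; try y_p = Ax + B. Then y_p'' + 49 y_p = 49(Ax + B) = 5x, so B = 0 and A = 5/49.
General solution: y = C₁cos(7x) + C₂sin(7x) + (5/49)x.


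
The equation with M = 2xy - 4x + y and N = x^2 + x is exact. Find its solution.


Check exactness: ∂M/∂y = 2x + 1 and ∂N/∂x = 2x + 1; equal, so the equation is exact.
Integrate M with respect to x (treating y as constant): ∫M dx = x^2y - 2x^2 + xy + h(y).
Differentiate w.r.t. y and set equal to N: all terms match, so h'(y) = 0 and h is a constant absorbed into C.
General solution: x^2y - 2x^2 + xy = C.


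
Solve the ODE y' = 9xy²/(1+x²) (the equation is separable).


Separate: dy/y² = 9x/(1+x²) dx.
Integrate LHS: ∫ dy/y² = -1/y.
Integrate RHS via u = 1+x²: (9/2)ln(1+x²) + C.
Result: -1/y = (9/2)ln(1+x²) + C.


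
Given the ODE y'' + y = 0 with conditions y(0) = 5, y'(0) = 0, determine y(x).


Characteristic roots of r² + 1 = 0 are ±1i, so y = C₁cos(x) + C₂sin(x).
Apply y(0) = 5: C₁ = 5. Differentiate and apply y'(0) = 0: 1·C₂ = 0, so C₂ = 0.
Particular solution: y = 5cos(x).


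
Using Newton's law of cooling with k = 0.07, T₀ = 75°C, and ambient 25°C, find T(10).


Newton's law: dT/dt = -k(T - T_a) has solution T(t) = T_a + (T₀ - T_a)e^(-kt).
Plug in T_a = 25, T₀ = 75, k = 0.07, t = 10: T(10) = 25 + (50)e^(-0.70) ≈ 49.8°C.


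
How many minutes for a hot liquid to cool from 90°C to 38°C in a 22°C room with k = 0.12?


From T(t) = T_a + (T₀ - T_a)e^(-kt), set T(t) = 38:
(38 - 22) / (90 - 22) = e^(-0.12t), so t = -ln(0.235)/0.12 ≈ 12.1 minutes.


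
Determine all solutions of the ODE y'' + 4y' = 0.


Characteristic equation: r² + 4r = 0.
Factor: (r + 4)(r - 0) = 0 ⇒ r = -4, 0 (distinct real).
General solution: y = C₁e^(-4x) + C₂.


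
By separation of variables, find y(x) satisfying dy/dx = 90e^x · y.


Separate variables: dy/y = 90e^x dx.
Integrate: ln|y| = 90e^x + C₀.
Exponentiate: y = Ce^(90e^x).


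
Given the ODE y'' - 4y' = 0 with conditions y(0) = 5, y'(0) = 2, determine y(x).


Characteristic roots of r² - 4r = 0 are 4, 0.
General solution y = c₁ e^(4x) + c₂.
Apply y(0) = 5: c₁ + c₂ = 5. Apply y'(0) = 2: 4 c₁ + 0 c₂ = 2.
Solve: c₁ = 1/2, c₂ = 9/2.
Particular solution: y = (1/2)e^(4x) + 9/2.


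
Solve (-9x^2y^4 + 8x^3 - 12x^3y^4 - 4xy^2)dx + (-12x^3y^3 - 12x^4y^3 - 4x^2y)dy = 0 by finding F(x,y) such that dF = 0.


Check exactness: ∂M/∂y = -36x^2y^3 - 48x^3y^3 - 8xy and ∂N/∂x = -36x^2y^3 - 48x^3y^3 - 8xy; equal, so the equation is exact.
Integrate M with respect to x (treating y as constant): ∫M dx = -3x^3y^4 + 2x^4 - 3x^4y^4 - 2x^2y^2 + h(y).
Differentiate w.r.t. y and set equal to N: all terms match, so h'(y) = 0 and h is a constant absorbed into C.
General solution: -3x^3y^4 + 2x^4 - 3x^4y^4 - 2x^2y^2 = C.


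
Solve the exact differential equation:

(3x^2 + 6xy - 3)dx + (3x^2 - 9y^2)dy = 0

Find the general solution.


Check exactness: ∂M/∂y = 6x and ∂N/∂x = 6x; equal, so the equation is exact.
Integrate M with respect to x (treating y as constant): ∫M dx = x^3 + 3x^2y - 3x + h(y).
Differentiate w.r.t. y and set equal to N: the x-dependent terms already match, leaving h'(y) = -9y^2. Integrate: h(y) = -3y^3.
So F(x,y) = x^3 + 3x^2y - 3y^3 - 3x.
General solution: x^3 + 3x^2y - 3y^3 - 3x = C.


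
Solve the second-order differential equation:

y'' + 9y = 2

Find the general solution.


Homogeneous part: r² + 9 = 0 ⇒ r = ±3i, so y_h = C₁cos(3x) + C₂sin(3x).
Try constant y_p = A; plug in: 9A = 2 ⇒ A = 2/9.
General solution: y = C₁cos(3x) + C₂sin(3x) + 2/9.


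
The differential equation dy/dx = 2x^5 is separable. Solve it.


Integrate both sides with respect to x: y = ∫ 2x^5 dx = (1/3)x^6 + C.


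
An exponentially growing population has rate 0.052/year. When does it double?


Exponential growth: P(t) = P₀ e^(0.052t). Set P(t)/P₀ = 2: e^(0.052t) = 2.
Solve: t = ln(2)/0.052 ≈ 13.33 years.


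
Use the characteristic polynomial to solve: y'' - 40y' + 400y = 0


Characteristic equation: r² - 40r + 400 = 0, i.e. (r - 20)² = 0.
Repeated root r = 20; include an x factor for the second linearly independent solution.
General solution: y = (C₁ + C₂x)e^(20x).


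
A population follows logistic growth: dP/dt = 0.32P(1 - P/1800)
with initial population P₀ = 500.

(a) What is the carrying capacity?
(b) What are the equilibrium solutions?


Logistic ODE dP/dt = 0.32P(1 - P/1800) has equilibria where dP/dt = 0, i.e. P = 0 or P = 1800.
The coefficient (1 - P/K) = 0 when P = K, identifying K = 1800 as the carrying capacity.
(a) K = 1800; (b) equilibria P = 0 and P = 1800.


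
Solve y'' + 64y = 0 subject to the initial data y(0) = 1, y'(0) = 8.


Characteristic roots of r² + 64 = 0 are ±8i, so y = C₁cos(8x) + C₂sin(8x).
Apply y(0) = 1: C₁ = 1. Differentiate and apply y'(0) = 8: 8·C₂ = 8, so C₂ = 1.
Particular solution: y = cos(8x) + sin(8x).


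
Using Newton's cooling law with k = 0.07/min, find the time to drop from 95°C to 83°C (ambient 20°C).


From T(t) = T_a + (T₀ - T_a)e^(-kt), set T(t) = 83:
(83 - 20) / (95 - 20) = e^(-0.07t), so t = -ln(0.840)/0.07 ≈ 2.5 minutes.


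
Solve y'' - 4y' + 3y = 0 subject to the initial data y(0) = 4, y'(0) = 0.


Characteristic roots of r² - 4r + 3 = 0 are 3, 1.
General solution y = c₁ e^(3x) + c₂ e^(x).
Apply y(0) = 4: c₁ + c₂ = 4. Apply y'(0) = 0: 3 c₁ + 1 c₂ = 0.
Solve: c₁ = -2, c₂ = 6.
Particular solution: y = -2e^(3x) + 6e^(x).


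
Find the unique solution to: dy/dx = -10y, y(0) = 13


General solution of y' = -10y is y = Ce^(-10x).
Apply y(0) = 13: C = 13.
Particular solution: y = 13e^(-10x).


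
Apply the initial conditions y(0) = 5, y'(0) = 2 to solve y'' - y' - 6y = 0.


Characteristic roots of r² - r - 6 = 0 are -2, 3.
General solution y = c₁ e^(-2x) + c₂ e^(3x).
Apply y(0) = 5: c₁ + c₂ = 5. Apply y'(0) = 2: -2 c₁ + 3 c₂ = 2.
Solve: c₁ = 13/5, c₂ = 12/5.
Particular solution: y = (13/5)e^(-2x) + (12/5)e^(3x).


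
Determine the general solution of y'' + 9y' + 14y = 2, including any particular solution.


Characteristic roots of r² + 9r + 14 = 0 are -7, -2.
y_h = C₁e^(-7x) + C₂e^(-2x).
Constant forcing; try y_p = A. Then 14A = 2 ⇒ A = 1/7.
General solution: y = C₁e^(-7x) + C₂e^(-2x) + 1/7.


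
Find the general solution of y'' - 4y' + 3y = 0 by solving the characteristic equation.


Characteristic equation: r² - 4r + 3 = 0.
Factor: (r - 1)(r - 3) = 0 ⇒ r = 1, 3 (distinct real).
General solution: y = C₁e^(x) + C₂e^(3x).


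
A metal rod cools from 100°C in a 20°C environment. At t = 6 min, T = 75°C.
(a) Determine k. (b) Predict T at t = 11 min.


Newton's law: T(t) = T_a + (T₀ - T_a)e^(-kt).
(a) Use T(6) = 75: (75 - 20)/(100 - 20) = e^(-k·6), so k = -ln(0.688)/6 ≈ 0.0624.
(b) Apply k to t = 11: T(11) = 20 + (80)e^(-0.687) ≈ 60.2°C.


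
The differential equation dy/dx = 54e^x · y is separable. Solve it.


Separate variables: dy/y = 54e^x dx.
Integrate: ln|y| = 54e^x + C₀.
Exponentiate: y = Ce^(54e^x).


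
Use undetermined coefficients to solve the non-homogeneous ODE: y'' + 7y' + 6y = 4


Characteristic roots of r² + 7r + 6 = 0 are -1, -6.
y_h = C₁e^(-x) + C₂e^(-6x).
Constant forcing; try y_p = A. Then 6A = 4 ⇒ A = 2/3.
General solution: y = C₁e^(-x) + C₂e^(-6x) + 2/3.


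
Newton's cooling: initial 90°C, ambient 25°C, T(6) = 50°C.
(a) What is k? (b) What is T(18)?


Newton's law: T(t) = T_a + (T₀ - T_a)e^(-kt).
(a) Use T(6) = 50: (50 - 25)/(90 - 25) = e^(-k·6), so k = -ln(0.385)/6 ≈ 0.1593.
(b) Apply k to t = 18: T(18) = 25 + (65)e^(-2.867) ≈ 28.7°C.


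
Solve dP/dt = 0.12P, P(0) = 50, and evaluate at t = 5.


The ODE dP/dt = 0.12P has solution P(t) = P(0)e^(0.12t).
Substitute P(0) = 50 and t = 5: P(5) = 50 e^(0.60) ≈ 91.


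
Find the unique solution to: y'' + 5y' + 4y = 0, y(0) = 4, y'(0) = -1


Characteristic roots of r² + 5r + 4 = 0 are -4, -1.
General solution y = c₁ e^(-4x) + c₂ e^(-x).
Apply y(0) = 4: c₁ + c₂ = 4. Apply y'(0) = -1: -4 c₁ - 1 c₂ = -1.
Solve: c₁ = -1, c₂ = 5.
Particular solution: y = -e^(-4x) + 5e^(-x).


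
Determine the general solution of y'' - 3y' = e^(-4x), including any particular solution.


Characteristic roots of r² - 3r = 0 are 0, 3.
y_h = C₁ + C₂e^(3x).
Forcing exponent -4 is not a characteristic root; try y_p = Ae^(-4x).
Substitute: A·(16 + (-3)·-4 + (0)) = A·28 = 1, so A = 1/28.
General solution: y = C₁ + C₂e^(3x) + (1/28)e^(-4x).


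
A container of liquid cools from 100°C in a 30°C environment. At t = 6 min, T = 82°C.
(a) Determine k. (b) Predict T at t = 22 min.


Newton's law: T(t) = T_a + (T₀ - T_a)e^(-kt).
(a) Use T(6) = 82: (82 - 30)/(100 - 30) = e^(-k·6), so k = -ln(0.743)/6 ≈ 0.0495.
(b) Apply k to t = 22: T(22) = 30 + (70)e^(-1.090) ≈ 53.5°C.


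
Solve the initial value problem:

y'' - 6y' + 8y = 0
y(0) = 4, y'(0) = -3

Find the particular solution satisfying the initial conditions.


Characteristic roots of r² - 6r + 8 = 0 are 4, 2.
General solution y = c₁ e^(4x) + c₂ e^(2x).
Apply y(0) = 4: c₁ + c₂ = 4. Apply y'(0) = -3: 4 c₁ + 2 c₂ = -3.
Solve: c₁ = -11/2, c₂ = 19/2.
Particular solution: y = -(11/2)e^(4x) + (19/2)e^(2x).


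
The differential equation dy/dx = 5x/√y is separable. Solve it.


Separate: √y dy = 5x dx.
Integrate: (2/3)y^(3/2) = (5/2)x² + C.


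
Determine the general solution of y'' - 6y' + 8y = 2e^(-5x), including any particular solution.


Characteristic roots of r² - 6r + 8 = 0 are 2, 4.
y_h = C₁e^(2x) + C₂e^(4x).
Forcing exponent -5 is not a characteristic root; try y_p = Ae^(-5x).
Substitute: A·(25 + (-6)·-5 + (8)) = A·63 = 2, so A = 2/63.
General solution: y = C₁e^(2x) + C₂e^(4x) + (2/63)e^(-5x).


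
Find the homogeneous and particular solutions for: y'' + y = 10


Homogeneous part: r² + 1 = 0 ⇒ r = ±1i, so y_h = C₁cos(x) + C₂sin(x).
Try constant y_p = A; plug in: 1A = 10 ⇒ A = 10.
General solution: y = C₁cos(x) + C₂sin(x) + 10.


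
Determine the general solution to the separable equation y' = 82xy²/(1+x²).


Separate: dy/y² = 82x/(1+x²) dx.
Integrate LHS: ∫ dy/y² = -1/y.
Integrate RHS via u = 1+x²: 41ln(1+x²) + C.
Result: -1/y = 41ln(1+x²) + C.


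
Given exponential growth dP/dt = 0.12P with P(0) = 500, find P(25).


The ODE dP/dt = 0.12P has solution P(t) = P(0)e^(0.12t).
Substitute P(0) = 500 and t = 25: P(25) = 500 e^(3.00) ≈ 10043.


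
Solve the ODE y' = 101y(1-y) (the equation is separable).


Separate: dy/[y(1-y)] = 101 dx.
Partial fractions: 1/[y(1-y)] = 1/y + 1/(1-y).
Integrate: ln|y/(1-y)| = 101x + C₀.
Solve for y: y = 1/(1 + Ce^(-101x)).


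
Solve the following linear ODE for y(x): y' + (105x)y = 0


P(x) = 105x ⇒ μ = e^((105/2)x²).
Q(x) = 0 so μ y is constant: y = Ce^(-(105/2)x²).


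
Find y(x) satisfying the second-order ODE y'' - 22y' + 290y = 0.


Characteristic equation: r² - 22r + 290 = 0.
Discriminant is negative; roots r = 11 ± 13i (complex conjugate pair).
General solution uses e^(α x)(C₁ cos(β x) + C₂ sin(β x)): y = e^(11x)(C₁cos(13x) + C₂sin(13x)).


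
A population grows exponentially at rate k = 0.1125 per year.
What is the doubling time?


Exponential growth: P(t) = P₀ e^(0.1125t). Set P(t)/P₀ = 2: e^(0.1125t) = 2.
Solve: t = ln(2)/0.1125 ≈ 6.16 years.


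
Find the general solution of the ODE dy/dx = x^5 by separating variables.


Integrate both sides with respect to x: y = ∫ x^5 dx = (1/6)x^6 + C.


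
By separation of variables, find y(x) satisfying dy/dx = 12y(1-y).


Separate: dy/[y(1-y)] = 12 dx.
Partial fractions: 1/[y(1-y)] = 1/y + 1/(1-y).
Integrate: ln|y/(1-y)| = 12x + C₀.
Solve for y: y = 1/(1 + Ce^(-12x)).


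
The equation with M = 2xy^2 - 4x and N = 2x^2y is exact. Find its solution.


Check exactness: ∂M/∂y = 4xy and ∂N/∂x = 4xy; equal, so the equation is exact.
Integrate M with respect to x (treating y as constant): ∫M dx = x^2y^2 - 2x^2 + h(y).
Differentiate w.r.t. y and set equal to N: all terms match, so h'(y) = 0 and h is a constant absorbed into C.
General solution: x^2y^2 - 2x^2 = C.


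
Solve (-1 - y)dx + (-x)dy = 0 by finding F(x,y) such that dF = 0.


Check exactness: ∂M/∂y = -1 and ∂N/∂x = -1; equal, so the equation is exact.
Integrate M with respect to x (treating y as constant): ∫M dx = -x - xy + h(y).
Differentiate w.r.t. y and set equal to N: all terms match, so h'(y) = 0 and h is a constant absorbed into C.
General solution: -x - xy = C.


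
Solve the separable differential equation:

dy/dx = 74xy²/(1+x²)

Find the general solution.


Separate: dy/y² = 74x/(1+x²) dx.
Integrate LHS: ∫ dy/y² = -1/y.
Integrate RHS via u = 1+x²: 37ln(1+x²) + C.
Result: -1/y = 37ln(1+x²) + C.


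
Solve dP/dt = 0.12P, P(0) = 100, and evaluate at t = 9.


The ODE dP/dt = 0.12P has solution P(t) = P(0)e^(0.12t).
Substitute P(0) = 100 and t = 9: P(9) = 100 e^(1.08) ≈ 294.


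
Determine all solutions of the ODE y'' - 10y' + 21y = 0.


Characteristic equation: r² - 10r + 21 = 0.
Factor: (r - 7)(r - 3) = 0 ⇒ r = 7, 3 (distinct real).
General solution: y = C₁e^(7x) + C₂e^(3x).


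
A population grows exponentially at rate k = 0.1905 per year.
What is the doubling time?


Exponential growth: P(t) = P₀ e^(0.1905t). Set P(t)/P₀ = 2: e^(0.1905t) = 2.
Solve: t = ln(2)/0.1905 ≈ 3.64 years.


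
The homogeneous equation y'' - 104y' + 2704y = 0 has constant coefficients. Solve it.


Characteristic equation: r² - 104r + 2704 = 0, i.e. (r - 52)² = 0.
Repeated root r = 52; include an x factor for the second linearly independent solution.
General solution: y = (C₁ + C₂x)e^(52x).


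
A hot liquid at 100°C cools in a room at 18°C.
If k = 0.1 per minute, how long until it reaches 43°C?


From T(t) = T_a + (T₀ - T_a)e^(-kt), set T(t) = 43:
(43 - 18) / (100 - 18) = e^(-0.1t), so t = -ln(0.305)/0.1 ≈ 11.9 minutes.


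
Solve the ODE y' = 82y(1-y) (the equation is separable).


Separate: dy/[y(1-y)] = 82 dx.
Partial fractions: 1/[y(1-y)] = 1/y + 1/(1-y).
Integrate: ln|y/(1-y)| = 82x + C₀.
Solve for y: y = 1/(1 + Ce^(-82x)).


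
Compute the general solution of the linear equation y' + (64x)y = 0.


P(x) = 64x ⇒ μ = e^(32x²).
Q(x) = 0 so μ y is constant: y = Ce^(-32x²).


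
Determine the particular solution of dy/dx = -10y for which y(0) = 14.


General solution of y' = -10y is y = Ce^(-10x).
Apply y(0) = 14: C = 14.
Particular solution: y = 14e^(-10x).


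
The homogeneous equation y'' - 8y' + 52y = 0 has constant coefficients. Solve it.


Characteristic equation: r² - 8r + 52 = 0.
Discriminant is negative; roots r = 4 ± 6i (complex conjugate pair).
General solution uses e^(α x)(C₁ cos(β x) + C₂ sin(β x)): y = e^(4x)(C₁cos(6x) + C₂sin(6x)).


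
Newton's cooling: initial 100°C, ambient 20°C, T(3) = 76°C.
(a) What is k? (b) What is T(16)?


Newton's law: T(t) = T_a + (T₀ - T_a)e^(-kt).
(a) Use T(3) = 76: (76 - 20)/(100 - 20) = e^(-k·3), so k = -ln(0.700)/3 ≈ 0.1189.
(b) Apply k to t = 16: T(16) = 20 + (80)e^(-1.902) ≈ 31.9°C.


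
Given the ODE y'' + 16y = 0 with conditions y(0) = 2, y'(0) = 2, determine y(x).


Characteristic roots of r² + 16 = 0 are ±4i, so y = C₁cos(4x) + C₂sin(4x).
Apply y(0) = 2: C₁ = 2. Differentiate and apply y'(0) = 2: 4·C₂ = 2, so C₂ = 1/2.
Particular solution: y = 2cos(4x) + (1/2)sin(4x).


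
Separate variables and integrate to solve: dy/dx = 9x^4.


Integrate both sides with respect to x: y = ∫ 9x^4 dx = (9/5)x^5 + C.


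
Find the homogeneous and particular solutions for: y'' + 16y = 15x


Homogeneous: r² + 16 = 0 ⇒ r = ±4i, y_h = C₁cos(4x) + C₂sin(4x).
Polynomial forcing; try y_p = Ax + B. Then y_p'' + 16 y_p = 16(Ax + B) = 15x, so B = 0 and A = 15/16.
General solution: y = C₁cos(4x) + C₂sin(4x) + (15/16)x.


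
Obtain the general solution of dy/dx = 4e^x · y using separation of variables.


Separate variables: dy/y = 4e^x dx.
Integrate: ln|y| = 4e^x + C₀.
Exponentiate: y = Ce^(4e^x).


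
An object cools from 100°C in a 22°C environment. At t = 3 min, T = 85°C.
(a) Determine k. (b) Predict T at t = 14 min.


Newton's law: T(t) = T_a + (T₀ - T_a)e^(-kt).
(a) Use T(3) = 85: (85 - 22)/(100 - 22) = e^(-k·3), so k = -ln(0.808)/3 ≈ 0.0712.
(b) Apply k to t = 14: T(14) = 22 + (78)e^(-0.997) ≈ 50.8°C.


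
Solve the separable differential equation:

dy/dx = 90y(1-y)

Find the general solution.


Separate: dy/[y(1-y)] = 90 dx.
Partial fractions: 1/[y(1-y)] = 1/y + 1/(1-y).
Integrate: ln|y/(1-y)| = 90x + C₀.
Solve for y: y = 1/(1 + Ce^(-90x)).


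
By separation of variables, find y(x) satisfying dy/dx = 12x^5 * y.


Separate variables: dy/y = 12x^5 dx.
Integrate: ln|y| = 2x^6 + C₀.
Exponentiate: y = Ce^(2x^6).


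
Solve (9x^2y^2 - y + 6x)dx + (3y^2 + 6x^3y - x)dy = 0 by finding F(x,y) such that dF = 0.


Check exactness: ∂M/∂y = 18x^2y - 1 and ∂N/∂x = 18x^2y - 1; equal, so the equation is exact.
Integrate M with respect to x (treating y as constant): ∫M dx = 3x^3y^2 - xy + 3x^2 + h(y).
Differentiate w.r.t. y and set equal to N: the x-dependent terms already match, leaving h'(y) = 3y^2. Integrate: h(y) = y^3.
So F(x,y) = y^3 + 3x^3y^2 - xy + 3x^2.
General solution: y^3 + 3x^3y^2 - xy + 3x^2 = C.


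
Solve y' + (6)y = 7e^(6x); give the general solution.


P(x) = 6 ⇒ μ = e^(6x).
(μ y)' = 7e^(12x) ⇒ μ y = (7/12)e^(12x) + C.
Divide by μ: y = (7/12)e^(6x) + Ce^(-6x).


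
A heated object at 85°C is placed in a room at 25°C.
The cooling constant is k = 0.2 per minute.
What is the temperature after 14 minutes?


Newton's law: dT/dt = -k(T - T_a) has solution T(t) = T_a + (T₀ - T_a)e^(-kt).
Plug in T_a = 25, T₀ = 85, k = 0.2, t = 14: T(14) = 25 + (60)e^(-2.80) ≈ 28.6°C.


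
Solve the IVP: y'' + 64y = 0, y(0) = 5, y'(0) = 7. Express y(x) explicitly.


Characteristic roots of r² + 64 = 0 are ±8i, so y = C₁cos(8x) + C₂sin(8x).
Apply y(0) = 5: C₁ = 5. Differentiate and apply y'(0) = 7: 8·C₂ = 7, so C₂ = 7/8.
Particular solution: y = 5cos(8x) + (7/8)sin(8x).


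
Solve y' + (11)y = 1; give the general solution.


P(x) = 11, Q(x) = 1; integrating factor μ = e^(11x).
(μ y)' = e^(11x) ⇒ μ y = (1/11)e^(11x) + C.
Divide by μ: y = 1/11 + Ce^(-11x).


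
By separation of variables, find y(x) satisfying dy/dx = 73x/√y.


Separate: √y dy = 73x dx.
Integrate: (2/3)y^(3/2) = (73/2)x² + C.


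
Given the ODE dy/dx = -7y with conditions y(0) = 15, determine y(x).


General solution of y' = -7y is y = Ce^(-7x).
Apply y(0) = 15: C = 15.
Particular solution: y = 15e^(-7x).


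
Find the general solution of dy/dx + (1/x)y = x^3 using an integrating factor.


P(x) = 1/x ⇒ μ = x^1.
(x^1 y)' = x^1·x^3 = x^4.
Integrate: x^1 y = x^5/(5) + C.
Solve for y: y = (1/5)x^4 + C/x^1.


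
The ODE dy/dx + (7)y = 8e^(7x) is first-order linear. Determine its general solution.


P(x) = 7 ⇒ μ = e^(7x).
(μ y)' = 8e^(14x) ⇒ μ y = (8/14)e^(14x) + C.
Divide by μ: y = (4/7)e^(7x) + Ce^(-7x).


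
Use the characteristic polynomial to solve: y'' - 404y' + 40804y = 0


Characteristic equation: r² - 404r + 40804 = 0, i.e. (r - 202)² = 0.
Repeated root r = 202; include an x factor for the second linearly independent solution.
General solution: y = (C₁ + C₂x)e^(202x).


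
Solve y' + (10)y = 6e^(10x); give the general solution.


P(x) = 10 ⇒ μ = e^(10x).
(μ y)' = 6e^(20x) ⇒ μ y = (6/20)e^(20x) + C.
Divide by μ: y = (3/10)e^(10x) + Ce^(-10x).


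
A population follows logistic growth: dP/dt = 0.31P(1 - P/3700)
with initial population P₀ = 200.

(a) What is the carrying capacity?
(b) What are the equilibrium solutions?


Logistic ODE dP/dt = 0.31P(1 - P/3700) has equilibria where dP/dt = 0, i.e. P = 0 or P = 3700.
The coefficient (1 - P/K) = 0 when P = K, identifying K = 3700 as the carrying capacity.
(a) K = 3700; (b) equilibria P = 0 and P = 3700.


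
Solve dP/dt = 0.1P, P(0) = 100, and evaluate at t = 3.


The ODE dP/dt = 0.1P has solution P(t) = P(0)e^(0.1t).
Substitute P(0) = 100 and t = 3: P(3) = 100 e^(0.30) ≈ 135.


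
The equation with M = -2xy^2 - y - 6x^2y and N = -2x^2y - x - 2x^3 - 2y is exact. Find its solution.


Check exactness: ∂M/∂y = -4xy - 1 - 6x^2 and ∂N/∂x = -4xy - 1 - 6x^2; equal, so the equation is exact.
Integrate M with respect to x (treating y as constant): ∫M dx = -x^2y^2 - xy - 2x^3y + h(y).
Differentiate w.r.t. y and set equal to N: the x-dependent terms already match, leaving h'(y) = -2y. Integrate: h(y) = -y^2.
So F(x,y) = -x^2y^2 - xy - 2x^3y - y^2.
General solution: -x^2y^2 - xy - 2x^3y - y^2 = C.


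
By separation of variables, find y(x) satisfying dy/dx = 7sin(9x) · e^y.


Separate: e^(-y) dy = 7sin(9x) dx.
Integrate: -e^(-y) = -(7/9)cos(9x) + C₀.
Rearrange: e^(-y) = (7/9)cos(9x) + C.


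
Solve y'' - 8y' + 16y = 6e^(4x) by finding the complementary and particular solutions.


Characteristic polynomial (r - 4)² = 0; repeated root r = 4.
y_h = (C₁ + C₂x)e^(4x). Forcing matches the repeated root (resonance), so try y_p = Ax² e^(4x).
Substitute and solve for A: 2A = 6, so A = 3.
General solution: y = (C₁ + C₂x + 3x²)e^(4x).


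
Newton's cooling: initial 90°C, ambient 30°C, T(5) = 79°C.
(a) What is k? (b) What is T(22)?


Newton's law: T(t) = T_a + (T₀ - T_a)e^(-kt).
(a) Use T(5) = 79: (79 - 30)/(90 - 30) = e^(-k·5), so k = -ln(0.817)/5 ≈ 0.0405.
(b) Apply k to t = 22: T(22) = 30 + (60)e^(-0.891) ≈ 54.6°C.


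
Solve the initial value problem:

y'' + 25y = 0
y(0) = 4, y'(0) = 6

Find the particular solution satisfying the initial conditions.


Characteristic roots of r² + 25 = 0 are ±5i, so y = C₁cos(5x) + C₂sin(5x).
Apply y(0) = 4: C₁ = 4. Differentiate and apply y'(0) = 6: 5·C₂ = 6, so C₂ = 6/5.
Particular solution: y = 4cos(5x) + (6/5)sin(5x).


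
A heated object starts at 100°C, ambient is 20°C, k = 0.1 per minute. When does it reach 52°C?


From T(t) = T_a + (T₀ - T_a)e^(-kt), set T(t) = 52:
(52 - 20) / (100 - 20) = e^(-0.1t), so t = -ln(0.400)/0.1 ≈ 9.2 minutes.


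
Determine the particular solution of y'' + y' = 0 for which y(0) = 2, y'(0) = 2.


Characteristic roots of r² + r = 0 are 0, -1.
General solution y = c₁ + c₂ e^(-x).
Apply y(0) = 2: c₁ + c₂ = 2. Apply y'(0) = 2: 0 c₁ - 1 c₂ = 2.
Solve: c₁ = 4, c₂ = -2.
Particular solution: y = 4 - 2e^(-x).


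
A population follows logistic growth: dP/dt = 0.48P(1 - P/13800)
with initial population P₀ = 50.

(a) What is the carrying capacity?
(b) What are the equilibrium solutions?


Logistic ODE dP/dt = 0.48P(1 - P/13800) has equilibria where dP/dt = 0, i.e. P = 0 or P = 13800.
The coefficient (1 - P/K) = 0 when P = K, identifying K = 13800 as the carrying capacity.
(a) K = 13800; (b) equilibria P = 0 and P = 13800.


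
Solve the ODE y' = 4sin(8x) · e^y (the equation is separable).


Separate: e^(-y) dy = 4sin(8x) dx.
Integrate: -e^(-y) = -(1/2)cos(8x) + C₀.
Rearrange: e^(-y) = (1/2)cos(8x) + C.


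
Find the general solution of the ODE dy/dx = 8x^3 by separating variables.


Integrate both sides with respect to x: y = ∫ 8x^3 dx = 2x^4 + C.


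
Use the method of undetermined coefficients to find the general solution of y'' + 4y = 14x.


Homogeneous: r² + 4 = 0 ⇒ r = ±2i, y_h = C₁cos(2x) + C₂sin(2x).
Polynomial forcing; try y_p = Ax + B. Then y_p'' + 4 y_p = 4(Ax + B) = 14x, so B = 0 and A = 7/2.
General solution: y = C₁cos(2x) + C₂sin(2x) + (7/2)x.


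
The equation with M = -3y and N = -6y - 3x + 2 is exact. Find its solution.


Check exactness: ∂M/∂y = -3 and ∂N/∂x = -3; equal, so the equation is exact.
Integrate M with respect to x (treating y as constant): ∫M dx = -3xy + h(y).
Differentiate w.r.t. y and set equal to N: the x-dependent terms already match, leaving h'(y) = -6y + 2. Integrate: h(y) = -3y^2 + 2y.
So F(x,y) = -3y^2 - 3xy + 2y.
General solution: -3y^2 - 3xy + 2y = C.


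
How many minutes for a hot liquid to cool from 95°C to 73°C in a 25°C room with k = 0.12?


From T(t) = T_a + (T₀ - T_a)e^(-kt), set T(t) = 73:
(73 - 25) / (95 - 25) = e^(-0.12t), so t = -ln(0.686)/0.12 ≈ 3.1 minutes.


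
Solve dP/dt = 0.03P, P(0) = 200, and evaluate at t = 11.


The ODE dP/dt = 0.03P has solution P(t) = P(0)e^(0.03t).
Substitute P(0) = 200 and t = 11: P(11) = 200 e^(0.33) ≈ 278.


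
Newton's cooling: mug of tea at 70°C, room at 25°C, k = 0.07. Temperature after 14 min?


Newton's law: dT/dt = -k(T - T_a) has solution T(t) = T_a + (T₀ - T_a)e^(-kt).
Plug in T_a = 25, T₀ = 70, k = 0.07, t = 14: T(14) = 25 + (45)e^(-0.98) ≈ 41.9°C.


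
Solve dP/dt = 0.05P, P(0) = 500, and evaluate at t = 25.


The ODE dP/dt = 0.05P has solution P(t) = P(0)e^(0.05t).
Substitute P(0) = 500 and t = 25: P(25) = 500 e^(1.25) ≈ 1745.


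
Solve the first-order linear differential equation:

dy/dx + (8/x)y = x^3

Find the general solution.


P(x) = 8/x ⇒ μ = x^8.
(x^8 y)' = x^11 ⇒ x^8 y = x^12/(12) + C.
Solve for y: y = (1/12)x^4 + C/x^8.


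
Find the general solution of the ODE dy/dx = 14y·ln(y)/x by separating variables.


Separate: dy/[y ln(y)] = 14 dx/x.
Substitute u = ln(y): du/u = 14 dx/x.
Integrate: ln|ln(y)| = 14ln|x| + C₀, hence ln(y) = C·x^14.


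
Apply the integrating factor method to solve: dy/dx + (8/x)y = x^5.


P(x) = 8/x ⇒ μ = x^8.
(x^8 y)' = x^8·x^5 = x^13.
Integrate: x^8 y = x^14/(14) + C.
Solve for y: y = (1/14)x^6 + C/x^8.


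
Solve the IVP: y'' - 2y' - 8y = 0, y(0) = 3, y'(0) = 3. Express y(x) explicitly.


Characteristic roots of r² - 2r - 8 = 0 are -2, 4.
General solution y = c₁ e^(-2x) + c₂ e^(4x).
Apply y(0) = 3: c₁ + c₂ = 3. Apply y'(0) = 3: -2 c₁ + 4 c₂ = 3.
Solve: c₁ = 3/2, c₂ = 3/2.
Particular solution: y = (3/2)e^(-2x) + (3/2)e^(4x).


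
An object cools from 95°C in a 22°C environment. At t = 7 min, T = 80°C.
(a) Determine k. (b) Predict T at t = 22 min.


Newton's law: T(t) = T_a + (T₀ - T_a)e^(-kt).
(a) Use T(7) = 80: (80 - 22)/(95 - 22) = e^(-k·7), so k = -ln(0.795)/7 ≈ 0.0329.
(b) Apply k to t = 22: T(22) = 22 + (73)e^(-0.723) ≈ 57.4°C.


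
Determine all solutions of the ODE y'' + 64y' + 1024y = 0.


Characteristic equation: r² + 64r + 1024 = 0, i.e. (r + 32)² = 0.
Repeated root r = -32; include an x factor for the second linearly independent solution.
General solution: y = (C₁ + C₂x)e^(-32x).


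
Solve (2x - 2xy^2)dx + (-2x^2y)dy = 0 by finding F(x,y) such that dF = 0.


Check exactness: ∂M/∂y = -4xy and ∂N/∂x = -4xy; equal, so the equation is exact.
Integrate M with respect to x (treating y as constant): ∫M dx = x^2 - x^2y^2 + h(y).
Differentiate w.r.t. y and set equal to N: all terms match, so h'(y) = 0 and h is a constant absorbed into C.
General solution: x^2 - x^2y^2 = C.


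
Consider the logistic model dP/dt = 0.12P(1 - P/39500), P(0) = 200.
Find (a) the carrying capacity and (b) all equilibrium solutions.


Logistic ODE dP/dt = 0.12P(1 - P/39500) has equilibria where dP/dt = 0, i.e. P = 0 or P = 39500.
The coefficient (1 - P/K) = 0 when P = K, identifying K = 39500 as the carrying capacity.
(a) K = 39500; (b) equilibria P = 0 and P = 39500.


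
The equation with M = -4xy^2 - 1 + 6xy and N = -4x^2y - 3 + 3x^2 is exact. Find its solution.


Check exactness: ∂M/∂y = -8xy + 6x and ∂N/∂x = -8xy + 6x; equal, so the equation is exact.
Integrate M with respect to x (treating y as constant): ∫M dx = -2x^2y^2 - x + 3x^2y + h(y).
Differentiate w.r.t. y and set equal to N: the x-dependent terms already match, leaving h'(y) = -3. Integrate: h(y) = -3y.
So F(x,y) = -2x^2y^2 - 3y - x + 3x^2y.
General solution: -2x^2y^2 - 3y - x + 3x^2y = C.


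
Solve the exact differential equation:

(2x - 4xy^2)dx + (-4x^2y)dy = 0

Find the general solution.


Check exactness: ∂M/∂y = -8xy and ∂N/∂x = -8xy; equal, so the equation is exact.
Integrate M with respect to x (treating y as constant): ∫M dx = x^2 - 2x^2y^2 + h(y).
Differentiate w.r.t. y and set equal to N: all terms match, so h'(y) = 0 and h is a constant absorbed into C.
General solution: x^2 - 2x^2y^2 = C.
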